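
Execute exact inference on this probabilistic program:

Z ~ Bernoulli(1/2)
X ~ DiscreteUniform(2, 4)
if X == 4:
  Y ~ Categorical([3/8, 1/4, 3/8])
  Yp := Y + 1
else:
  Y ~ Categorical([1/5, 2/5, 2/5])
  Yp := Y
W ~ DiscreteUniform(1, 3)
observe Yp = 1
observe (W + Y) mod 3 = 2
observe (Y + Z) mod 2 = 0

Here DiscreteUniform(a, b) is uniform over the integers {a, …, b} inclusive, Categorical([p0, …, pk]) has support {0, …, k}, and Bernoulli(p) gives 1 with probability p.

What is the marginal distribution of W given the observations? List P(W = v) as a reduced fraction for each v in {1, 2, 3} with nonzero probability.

Enumerate traces; 3 have nonzero weight after conditioning:
  (Z=0, X=4, Y=0, W=2) weight 1/48
  (Z=1, X=2, Y=1, W=1) weight 1/45
  (Z=1, X=3, Y=1, W=1) weight 1/45
Group by W:
  weight(W=1) = 2/45
  weight(W=2) = 1/48
Total weight = 2/45 + 1/48 = 47/720
P(W=1 | obs) = 2/45 / 47/720 = 32/47
P(W=2 | obs) = 1/48 / 47/720 = 15/47

P(W=1) = 32/47, P(W=2) = 15/47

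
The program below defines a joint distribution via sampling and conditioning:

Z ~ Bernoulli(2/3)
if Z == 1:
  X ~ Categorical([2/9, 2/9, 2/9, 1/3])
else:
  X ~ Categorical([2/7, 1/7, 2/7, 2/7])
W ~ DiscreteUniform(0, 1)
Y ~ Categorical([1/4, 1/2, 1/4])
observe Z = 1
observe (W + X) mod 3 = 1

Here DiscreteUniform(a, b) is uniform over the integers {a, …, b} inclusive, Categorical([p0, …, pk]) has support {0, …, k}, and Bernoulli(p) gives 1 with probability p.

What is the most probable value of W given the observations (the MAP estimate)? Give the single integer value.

argmax_v P(W = v | obs) = 1

Enumerate traces; 9 have nonzero weight after conditioning:
  (Z=1, X=0, W=1, Y=0) weight 1/54
  (Z=1, X=0, W=1, Y=1) weight 1/27
  (Z=1, X=0, W=1, Y=2) weight 1/54
  (Z=1, X=1, W=0, Y=0) weight 1/54
  (Z=1, X=1, W=0, Y=1) weight 1/27
  (Z=1, X=1, W=0, Y=2) weight 1/54
  (Z=1, X=3, W=1, Y=0) weight 1/36
  (Z=1, X=3, W=1, Y=1) weight 1/18
  … 1 more
Group by W:
  weight(W=0) = 2/27
  weight(W=1) = 5/27
Total weight = 2/27 + 5/27 = 7/27
P(W=0 | obs) = 2/27 / 7/27 = 2/7
P(W=1 | obs) = 5/27 / 7/27 = 5/7
argmax = 1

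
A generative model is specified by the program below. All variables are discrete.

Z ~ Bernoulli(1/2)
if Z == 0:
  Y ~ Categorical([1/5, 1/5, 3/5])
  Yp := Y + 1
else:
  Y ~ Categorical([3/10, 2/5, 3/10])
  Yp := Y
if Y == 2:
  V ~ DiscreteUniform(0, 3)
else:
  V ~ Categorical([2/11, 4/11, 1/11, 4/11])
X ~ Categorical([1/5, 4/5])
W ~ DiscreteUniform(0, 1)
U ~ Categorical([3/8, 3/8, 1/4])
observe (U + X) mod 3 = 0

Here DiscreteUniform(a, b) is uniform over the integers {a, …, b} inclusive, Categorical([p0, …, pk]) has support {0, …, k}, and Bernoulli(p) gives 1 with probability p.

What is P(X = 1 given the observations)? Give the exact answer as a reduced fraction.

P(X = 1 | obs) = 8/11

Enumerate traces; 96 have nonzero weight after conditioning:
  (Z=0, Y=0, V=0, X=0, W=0, U=0) weight 3/4400
  (Z=0, Y=0, V=0, X=0, W=1, U=0) weight 3/4400
  (Z=0, Y=0, V=0, X=1, W=0, U=2) weight 1/550
  (Z=0, Y=0, V=0, X=1, W=1, U=2) weight 1/550
  (Z=0, Y=0, V=1, X=0, W=0, U=0) weight 3/2200
  (Z=0, Y=0, V=1, X=0, W=1, U=0) weight 3/2200
  (Z=0, Y=0, V=1, X=1, W=0, U=2) weight 1/275
  (Z=0, Y=0, V=1, X=1, W=1, U=2) weight 1/275
  … 88 more
Group by X:
  weight(X=0) = 3/40
  weight(X=1) = 1/5
Total weight = 3/40 + 1/5 = 11/40
P(X=0 | obs) = 3/40 / 11/40 = 3/11
P(X=1 | obs) = 1/5 / 11/40 = 8/11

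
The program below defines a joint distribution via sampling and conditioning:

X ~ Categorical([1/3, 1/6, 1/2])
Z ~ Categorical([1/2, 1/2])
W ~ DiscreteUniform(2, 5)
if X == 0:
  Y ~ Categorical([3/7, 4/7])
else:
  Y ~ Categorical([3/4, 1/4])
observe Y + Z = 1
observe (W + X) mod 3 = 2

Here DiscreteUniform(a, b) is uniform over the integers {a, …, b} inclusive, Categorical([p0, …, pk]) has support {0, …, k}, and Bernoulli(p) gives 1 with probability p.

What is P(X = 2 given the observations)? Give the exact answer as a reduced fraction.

Enumerate traces; 8 have nonzero weight after conditioning:
  (X=0, Z=0, W=2, Y=1) weight 1/42
  (X=0, Z=0, W=5, Y=1) weight 1/42
  (X=0, Z=1, W=2, Y=0) weight 1/56
  (X=0, Z=1, W=5, Y=0) weight 1/56
  (X=1, Z=0, W=4, Y=1) weight 1/192
  (X=1, Z=1, W=4, Y=0) weight 1/64
  (X=2, Z=0, W=3, Y=1) weight 1/64
  (X=2, Z=1, W=3, Y=0) weight 3/64
Group by X:
  weight(X=0) = 1/12
  weight(X=1) = 1/48
  weight(X=2) = 1/16
Total weight = 1/12 + 1/48 + 1/16 = 1/6
P(X=0 | obs) = 1/12 / 1/6 = 1/2
P(X=1 | obs) = 1/48 / 1/6 = 1/8
P(X=2 | obs) = 1/16 / 1/6 = 3/8

P(X = 2 | obs) = 3/8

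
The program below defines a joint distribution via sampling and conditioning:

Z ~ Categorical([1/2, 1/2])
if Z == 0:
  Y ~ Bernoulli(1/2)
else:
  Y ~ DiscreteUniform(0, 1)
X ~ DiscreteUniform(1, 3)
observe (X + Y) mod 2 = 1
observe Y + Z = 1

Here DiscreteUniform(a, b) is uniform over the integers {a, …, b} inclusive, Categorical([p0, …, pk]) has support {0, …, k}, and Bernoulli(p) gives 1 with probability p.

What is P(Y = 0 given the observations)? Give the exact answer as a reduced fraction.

Enumerate traces; 3 have nonzero weight after conditioning:
  (Z=0, Y=1, X=2) weight 1/12
  (Z=1, Y=0, X=1) weight 1/12
  (Z=1, Y=0, X=3) weight 1/12
Group by Y:
  weight(Y=0) = 1/6
  weight(Y=1) = 1/12
Total weight = 1/6 + 1/12 = 1/4
P(Y=0 | obs) = 1/6 / 1/4 = 2/3
P(Y=1 | obs) = 1/12 / 1/4 = 1/3

P(Y = 0 | obs) = 2/3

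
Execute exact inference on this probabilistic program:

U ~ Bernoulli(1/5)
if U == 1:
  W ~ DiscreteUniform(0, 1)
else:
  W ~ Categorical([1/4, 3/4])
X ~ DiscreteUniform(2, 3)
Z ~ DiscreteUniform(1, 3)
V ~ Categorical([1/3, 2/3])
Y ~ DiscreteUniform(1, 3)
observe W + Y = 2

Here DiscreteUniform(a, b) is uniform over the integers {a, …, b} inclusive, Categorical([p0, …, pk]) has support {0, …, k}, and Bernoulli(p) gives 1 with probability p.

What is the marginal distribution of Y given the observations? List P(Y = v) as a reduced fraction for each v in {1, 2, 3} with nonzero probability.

Enumerate traces; 48 have nonzero weight after conditioning:
  (U=0, W=0, X=2, Z=1, V=0, Y=2) weight 1/270
  (U=0, W=0, X=2, Z=1, V=1, Y=2) weight 1/135
  (U=0, W=0, X=2, Z=2, V=0, Y=2) weight 1/270
  (U=0, W=0, X=2, Z=2, V=1, Y=2) weight 1/135
  (U=0, W=0, X=2, Z=3, V=0, Y=2) weight 1/270
  (U=0, W=0, X=2, Z=3, V=1, Y=2) weight 1/135
  (U=0, W=0, X=3, Z=1, V=0, Y=2) weight 1/270
  (U=0, W=0, X=3, Z=1, V=1, Y=2) weight 1/135
  (U=0, W=1, X=2, Z=1, V=0, Y=1) weight 1/90
  … 39 more
Group by Y:
  weight(Y=1) = 7/30
  weight(Y=2) = 1/10
Total weight = 7/30 + 1/10 = 1/3
P(Y=1 | obs) = 7/30 / 1/3 = 7/10
P(Y=2 | obs) = 1/10 / 1/3 = 3/10

P(Y=1) = 7/10, P(Y=2) = 3/10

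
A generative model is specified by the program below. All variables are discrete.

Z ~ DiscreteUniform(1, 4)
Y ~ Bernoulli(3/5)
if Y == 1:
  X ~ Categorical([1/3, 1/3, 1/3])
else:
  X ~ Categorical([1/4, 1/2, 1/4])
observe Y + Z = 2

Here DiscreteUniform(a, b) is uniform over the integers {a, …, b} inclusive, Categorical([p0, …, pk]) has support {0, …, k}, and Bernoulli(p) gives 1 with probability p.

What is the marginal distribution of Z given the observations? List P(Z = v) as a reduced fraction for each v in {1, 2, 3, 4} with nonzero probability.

P(Z=1) = 3/5, P(Z=2) = 2/5

Enumerate traces; 6 have nonzero weight after conditioning:
  (Z=1, Y=1, X=0) weight 1/20
  (Z=1, Y=1, X=1) weight 1/20
  (Z=1, Y=1, X=2) weight 1/20
  (Z=2, Y=0, X=0) weight 1/40
  (Z=2, Y=0, X=1) weight 1/20
  (Z=2, Y=0, X=2) weight 1/40
Group by Z:
  weight(Z=1) = 3/20
  weight(Z=2) = 1/10
Total weight = 3/20 + 1/10 = 1/4
P(Z=1 | obs) = 3/20 / 1/4 = 3/5
P(Z=2 | obs) = 1/10 / 1/4 = 2/5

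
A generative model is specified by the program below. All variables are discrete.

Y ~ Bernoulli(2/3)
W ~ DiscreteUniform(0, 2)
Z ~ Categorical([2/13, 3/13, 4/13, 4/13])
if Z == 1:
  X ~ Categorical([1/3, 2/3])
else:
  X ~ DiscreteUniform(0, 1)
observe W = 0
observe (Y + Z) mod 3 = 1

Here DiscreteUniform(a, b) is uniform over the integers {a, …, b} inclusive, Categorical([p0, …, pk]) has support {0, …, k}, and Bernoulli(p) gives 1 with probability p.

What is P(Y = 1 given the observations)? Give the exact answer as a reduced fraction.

Enumerate traces; 6 have nonzero weight after conditioning:
  (Y=0, W=0, Z=1, X=0) weight 1/117
  (Y=0, W=0, Z=1, X=1) weight 2/117
  (Y=1, W=0, Z=0, X=0) weight 2/117
  (Y=1, W=0, Z=0, X=1) weight 2/117
  (Y=1, W=0, Z=3, X=0) weight 4/117
  (Y=1, W=0, Z=3, X=1) weight 4/117
Group by Y:
  weight(Y=0) = 1/39
  weight(Y=1) = 4/39
Total weight = 1/39 + 4/39 = 5/39
P(Y=0 | obs) = 1/39 / 5/39 = 1/5
P(Y=1 | obs) = 4/39 / 5/39 = 4/5

P(Y = 1 | obs) = 4/5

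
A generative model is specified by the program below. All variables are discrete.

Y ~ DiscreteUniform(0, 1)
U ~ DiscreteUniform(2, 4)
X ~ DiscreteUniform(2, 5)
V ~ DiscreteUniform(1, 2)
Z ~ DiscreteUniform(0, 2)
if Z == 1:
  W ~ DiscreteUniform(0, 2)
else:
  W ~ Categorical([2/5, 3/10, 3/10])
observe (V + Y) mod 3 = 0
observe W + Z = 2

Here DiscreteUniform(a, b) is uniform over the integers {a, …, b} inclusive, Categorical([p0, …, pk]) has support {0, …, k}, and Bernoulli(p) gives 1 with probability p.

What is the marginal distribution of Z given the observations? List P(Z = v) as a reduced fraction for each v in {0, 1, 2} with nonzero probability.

P(Z=0) = 9/31, P(Z=1) = 10/31, P(Z=2) = 12/31

Enumerate traces; 36 have nonzero weight after conditioning:
  (Y=1, U=2, X=2, V=2, Z=0, W=2) weight 1/480
  (Y=1, U=2, X=2, V=2, Z=1, W=1) weight 1/432
  (Y=1, U=2, X=2, V=2, Z=2, W=0) weight 1/360
  (Y=1, U=2, X=3, V=2, Z=0, W=2) weight 1/480
  (Y=1, U=2, X=3, V=2, Z=1, W=1) weight 1/432
  (Y=1, U=2, X=3, V=2, Z=2, W=0) weight 1/360
  (Y=1, U=2, X=4, V=2, Z=0, W=2) weight 1/480
  (Y=1, U=2, X=4, V=2, Z=1, W=1) weight 1/432
  … 28 more
Group by Z:
  weight(Z=0) = 1/40
  weight(Z=1) = 1/36
  weight(Z=2) = 1/30
Total weight = 1/40 + 1/36 + 1/30 = 31/360
P(Z=0 | obs) = 1/40 / 31/360 = 9/31
P(Z=1 | obs) = 1/36 / 31/360 = 10/31
P(Z=2 | obs) = 1/30 / 31/360 = 12/31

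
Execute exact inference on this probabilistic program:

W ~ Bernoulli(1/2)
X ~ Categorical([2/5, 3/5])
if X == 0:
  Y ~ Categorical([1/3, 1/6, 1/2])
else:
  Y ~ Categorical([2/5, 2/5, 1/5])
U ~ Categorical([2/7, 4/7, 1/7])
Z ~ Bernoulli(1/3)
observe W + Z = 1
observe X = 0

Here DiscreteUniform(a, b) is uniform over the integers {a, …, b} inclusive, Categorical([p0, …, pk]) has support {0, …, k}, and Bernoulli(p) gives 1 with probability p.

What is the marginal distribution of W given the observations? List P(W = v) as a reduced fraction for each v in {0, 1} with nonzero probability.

P(W=0) = 1/3, P(W=1) = 2/3

Enumerate traces; 18 have nonzero weight after conditioning:
  (W=0, X=0, Y=0, U=0, Z=1) weight 2/315
  (W=0, X=0, Y=0, U=1, Z=1) weight 4/315
  (W=0, X=0, Y=0, U=2, Z=1) weight 1/315
  (W=0, X=0, Y=1, U=0, Z=1) weight 1/315
  (W=0, X=0, Y=1, U=1, Z=1) weight 2/315
  (W=0, X=0, Y=1, U=2, Z=1) weight 1/630
  (W=0, X=0, Y=2, U=0, Z=1) weight 1/105
  (W=0, X=0, Y=2, U=1, Z=1) weight 2/105
  (W=1, X=0, Y=0, U=0, Z=0) weight 4/315
  … 9 more
Group by W:
  weight(W=0) = 1/15
  weight(W=1) = 2/15
Total weight = 1/15 + 2/15 = 1/5
P(W=0 | obs) = 1/15 / 1/5 = 1/3
P(W=1 | obs) = 2/15 / 1/5 = 2/3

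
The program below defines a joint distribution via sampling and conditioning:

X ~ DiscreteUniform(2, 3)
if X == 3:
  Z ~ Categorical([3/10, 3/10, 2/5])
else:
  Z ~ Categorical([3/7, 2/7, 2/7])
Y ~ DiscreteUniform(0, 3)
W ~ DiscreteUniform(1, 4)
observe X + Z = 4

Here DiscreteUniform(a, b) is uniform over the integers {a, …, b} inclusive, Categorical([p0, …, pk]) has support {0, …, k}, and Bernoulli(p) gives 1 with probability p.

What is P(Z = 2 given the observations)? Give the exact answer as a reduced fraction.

Enumerate traces; 32 have nonzero weight after conditioning:
  (X=2, Z=2, Y=0, W=1) weight 1/112
  (X=2, Z=2, Y=0, W=2) weight 1/112
  (X=2, Z=2, Y=0, W=3) weight 1/112
  (X=2, Z=2, Y=0, W=4) weight 1/112
  (X=2, Z=2, Y=1, W=1) weight 1/112
  (X=2, Z=2, Y=1, W=2) weight 1/112
  (X=2, Z=2, Y=1, W=3) weight 1/112
  (X=2, Z=2, Y=1, W=4) weight 1/112
  (X=3, Z=1, Y=0, W=1) weight 3/320
  … 23 more
Group by Z:
  weight(Z=1) = 3/20
  weight(Z=2) = 1/7
Total weight = 3/20 + 1/7 = 41/140
P(Z=1 | obs) = 3/20 / 41/140 = 21/41
P(Z=2 | obs) = 1/7 / 41/140 = 20/41

P(Z = 2 | obs) = 20/41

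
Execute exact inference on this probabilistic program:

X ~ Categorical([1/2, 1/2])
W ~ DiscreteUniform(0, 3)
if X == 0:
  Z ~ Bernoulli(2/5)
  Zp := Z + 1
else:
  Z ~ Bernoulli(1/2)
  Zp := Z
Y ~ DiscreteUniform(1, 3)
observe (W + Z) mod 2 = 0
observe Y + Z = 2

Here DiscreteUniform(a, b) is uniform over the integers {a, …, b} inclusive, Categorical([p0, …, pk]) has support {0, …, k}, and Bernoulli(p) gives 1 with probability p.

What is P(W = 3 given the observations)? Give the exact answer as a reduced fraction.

P(W = 3 | obs) = 9/40

Enumerate traces; 8 have nonzero weight after conditioning:
  (X=0, W=0, Z=0, Y=2) weight 1/40
  (X=0, W=1, Z=1, Y=1) weight 1/60
  (X=0, W=2, Z=0, Y=2) weight 1/40
  (X=0, W=3, Z=1, Y=1) weight 1/60
  (X=1, W=0, Z=0, Y=2) weight 1/48
  (X=1, W=1, Z=1, Y=1) weight 1/48
  (X=1, W=2, Z=0, Y=2) weight 1/48
  (X=1, W=3, Z=1, Y=1) weight 1/48
Group by W:
  weight(W=0) = 11/240
  weight(W=1) = 3/80
  weight(W=2) = 11/240
  weight(W=3) = 3/80
Total weight = 11/240 + 3/80 + 11/240 + 3/80 = 1/6
P(W=0 | obs) = 11/240 / 1/6 = 11/40
P(W=1 | obs) = 3/80 / 1/6 = 9/40
P(W=2 | obs) = 11/240 / 1/6 = 11/40
P(W=3 | obs) = 3/80 / 1/6 = 9/40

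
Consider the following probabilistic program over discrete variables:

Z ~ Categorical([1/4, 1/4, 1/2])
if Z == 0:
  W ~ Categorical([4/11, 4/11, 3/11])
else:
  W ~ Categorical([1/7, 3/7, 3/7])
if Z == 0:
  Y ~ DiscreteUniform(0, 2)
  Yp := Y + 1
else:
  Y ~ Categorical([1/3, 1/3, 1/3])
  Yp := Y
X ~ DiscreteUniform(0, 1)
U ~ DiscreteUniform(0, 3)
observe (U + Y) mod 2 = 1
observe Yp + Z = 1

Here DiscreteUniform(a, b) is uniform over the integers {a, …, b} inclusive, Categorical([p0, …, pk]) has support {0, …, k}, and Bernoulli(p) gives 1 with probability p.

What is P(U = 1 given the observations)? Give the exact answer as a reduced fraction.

P(U = 1 | obs) = 1/2

Enumerate traces; 24 have nonzero weight after conditioning:
  (Z=0, W=0, Y=0, X=0, U=1) weight 1/264
  (Z=0, W=0, Y=0, X=0, U=3) weight 1/264
  (Z=0, W=0, Y=0, X=1, U=1) weight 1/264
  (Z=0, W=0, Y=0, X=1, U=3) weight 1/264
  (Z=0, W=1, Y=0, X=0, U=1) weight 1/264
  (Z=0, W=1, Y=0, X=0, U=3) weight 1/264
  (Z=0, W=1, Y=0, X=1, U=1) weight 1/264
  (Z=0, W=1, Y=0, X=1, U=3) weight 1/264
  … 16 more
Group by U:
  weight(U=1) = 1/24
  weight(U=3) = 1/24
Total weight = 1/24 + 1/24 = 1/12
P(U=1 | obs) = 1/24 / 1/12 = 1/2
P(U=3 | obs) = 1/24 / 1/12 = 1/2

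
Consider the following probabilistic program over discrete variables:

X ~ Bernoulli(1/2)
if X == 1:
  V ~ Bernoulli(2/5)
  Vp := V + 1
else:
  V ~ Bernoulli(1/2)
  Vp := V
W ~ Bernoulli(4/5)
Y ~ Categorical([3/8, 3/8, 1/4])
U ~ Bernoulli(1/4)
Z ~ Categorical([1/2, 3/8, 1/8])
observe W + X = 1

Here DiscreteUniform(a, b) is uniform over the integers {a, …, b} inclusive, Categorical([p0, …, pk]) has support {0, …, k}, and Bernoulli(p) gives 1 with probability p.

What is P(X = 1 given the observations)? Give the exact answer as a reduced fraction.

Enumerate traces; 72 have nonzero weight after conditioning:
  (X=0, V=0, W=1, Y=0, U=0, Z=0) weight 9/320
  (X=0, V=0, W=1, Y=0, U=0, Z=1) weight 27/1280
  (X=0, V=0, W=1, Y=0, U=0, Z=2) weight 9/1280
  (X=0, V=0, W=1, Y=0, U=1, Z=0) weight 3/320
  (X=0, V=0, W=1, Y=0, U=1, Z=1) weight 9/1280
  (X=0, V=0, W=1, Y=0, U=1, Z=2) weight 3/1280
  (X=0, V=0, W=1, Y=1, U=0, Z=0) weight 9/320
  (X=0, V=0, W=1, Y=1, U=0, Z=1) weight 27/1280
  (X=1, V=0, W=0, Y=0, U=0, Z=0) weight 27/3200
  … 63 more
Group by X:
  weight(X=0) = 2/5
  weight(X=1) = 1/10
Total weight = 2/5 + 1/10 = 1/2
P(X=0 | obs) = 2/5 / 1/2 = 4/5
P(X=1 | obs) = 1/10 / 1/2 = 1/5

P(X = 1 | obs) = 1/5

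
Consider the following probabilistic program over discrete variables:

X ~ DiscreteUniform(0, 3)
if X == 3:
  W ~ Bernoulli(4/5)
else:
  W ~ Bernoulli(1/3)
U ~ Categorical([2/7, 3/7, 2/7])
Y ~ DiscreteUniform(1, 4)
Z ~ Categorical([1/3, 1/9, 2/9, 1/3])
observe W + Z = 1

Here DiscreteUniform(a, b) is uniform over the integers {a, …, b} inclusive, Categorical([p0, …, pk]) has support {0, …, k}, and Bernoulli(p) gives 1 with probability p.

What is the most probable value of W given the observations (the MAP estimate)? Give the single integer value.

argmax_v P(W = v | obs) = 1

Enumerate traces; 96 have nonzero weight after conditioning:
  (X=0, W=0, U=0, Y=1, Z=1) weight 1/756
  (X=0, W=0, U=0, Y=2, Z=1) weight 1/756
  (X=0, W=0, U=0, Y=3, Z=1) weight 1/756
  (X=0, W=0, U=0, Y=4, Z=1) weight 1/756
  (X=0, W=0, U=1, Y=1, Z=1) weight 1/504
  (X=0, W=0, U=1, Y=2, Z=1) weight 1/504
  (X=0, W=0, U=1, Y=3, Z=1) weight 1/504
  (X=0, W=0, U=1, Y=4, Z=1) weight 1/504
  (X=0, W=1, U=0, Y=1, Z=0) weight 1/504
  … 87 more
Group by W:
  weight(W=0) = 11/180
  weight(W=1) = 3/20
Total weight = 11/180 + 3/20 = 19/90
P(W=0 | obs) = 11/180 / 19/90 = 11/38
P(W=1 | obs) = 3/20 / 19/90 = 27/38
argmax = 1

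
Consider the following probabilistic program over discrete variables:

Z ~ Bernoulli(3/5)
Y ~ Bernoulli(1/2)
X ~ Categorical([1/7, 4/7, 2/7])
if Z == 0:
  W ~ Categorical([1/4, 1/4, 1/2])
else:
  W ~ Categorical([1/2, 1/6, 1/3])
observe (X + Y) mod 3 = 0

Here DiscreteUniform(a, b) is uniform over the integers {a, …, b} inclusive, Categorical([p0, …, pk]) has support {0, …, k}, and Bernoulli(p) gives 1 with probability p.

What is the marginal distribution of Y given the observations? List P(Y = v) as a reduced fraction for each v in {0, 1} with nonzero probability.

P(Y=0) = 1/3, P(Y=1) = 2/3

Enumerate traces; 12 have nonzero weight after conditioning:
  (Z=0, Y=0, X=0, W=0) weight 1/140
  (Z=0, Y=0, X=0, W=1) weight 1/140
  (Z=0, Y=0, X=0, W=2) weight 1/70
  (Z=0, Y=1, X=2, W=0) weight 1/70
  (Z=0, Y=1, X=2, W=1) weight 1/70
  (Z=0, Y=1, X=2, W=2) weight 1/35
  (Z=1, Y=0, X=0, W=0) weight 3/140
  (Z=1, Y=0, X=0, W=1) weight 1/140
  … 4 more
Group by Y:
  weight(Y=0) = 1/14
  weight(Y=1) = 1/7
Total weight = 1/14 + 1/7 = 3/14
P(Y=0 | obs) = 1/14 / 3/14 = 1/3
P(Y=1 | obs) = 1/7 / 3/14 = 2/3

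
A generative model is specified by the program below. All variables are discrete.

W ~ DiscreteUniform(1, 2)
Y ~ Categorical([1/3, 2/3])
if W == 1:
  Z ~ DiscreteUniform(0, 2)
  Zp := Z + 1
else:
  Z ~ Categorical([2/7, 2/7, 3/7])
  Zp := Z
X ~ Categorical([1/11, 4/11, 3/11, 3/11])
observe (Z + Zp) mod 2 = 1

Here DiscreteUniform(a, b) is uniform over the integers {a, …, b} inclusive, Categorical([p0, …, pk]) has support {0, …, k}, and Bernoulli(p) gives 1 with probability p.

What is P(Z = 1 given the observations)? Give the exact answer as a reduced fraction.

P(Z = 1 | obs) = 1/3

Enumerate traces; 24 have nonzero weight after conditioning:
  (W=1, Y=0, Z=0, X=0) weight 1/198
  (W=1, Y=0, Z=0, X=1) weight 2/99
  (W=1, Y=0, Z=0, X=2) weight 1/66
  (W=1, Y=0, Z=0, X=3) weight 1/66
  (W=1, Y=0, Z=1, X=0) weight 1/198
  (W=1, Y=0, Z=1, X=1) weight 2/99
  (W=1, Y=0, Z=1, X=2) weight 1/66
  (W=1, Y=0, Z=1, X=3) weight 1/66
  (W=1, Y=0, Z=2, X=0) weight 1/198
  … 15 more
Group by Z:
  weight(Z=0) = 1/6
  weight(Z=1) = 1/6
  weight(Z=2) = 1/6
Total weight = 1/6 + 1/6 + 1/6 = 1/2
P(Z=0 | obs) = 1/6 / 1/2 = 1/3
P(Z=1 | obs) = 1/6 / 1/2 = 1/3
P(Z=2 | obs) = 1/6 / 1/2 = 1/3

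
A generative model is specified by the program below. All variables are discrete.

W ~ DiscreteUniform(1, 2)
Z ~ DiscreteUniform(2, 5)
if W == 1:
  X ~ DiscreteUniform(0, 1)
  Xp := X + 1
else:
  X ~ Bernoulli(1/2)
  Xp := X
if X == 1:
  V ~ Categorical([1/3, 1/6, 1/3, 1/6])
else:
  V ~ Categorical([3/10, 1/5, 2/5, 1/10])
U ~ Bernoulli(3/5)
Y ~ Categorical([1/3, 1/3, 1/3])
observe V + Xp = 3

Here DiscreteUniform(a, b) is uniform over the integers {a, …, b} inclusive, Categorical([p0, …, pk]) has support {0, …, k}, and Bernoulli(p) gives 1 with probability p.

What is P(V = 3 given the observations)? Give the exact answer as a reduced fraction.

Enumerate traces; 96 have nonzero weight after conditioning:
  (W=1, Z=2, X=0, V=2, U=0, Y=0) weight 1/300
  (W=1, Z=2, X=0, V=2, U=0, Y=1) weight 1/300
  (W=1, Z=2, X=0, V=2, U=0, Y=2) weight 1/300
  (W=1, Z=2, X=0, V=2, U=1, Y=0) weight 1/200
  (W=1, Z=2, X=0, V=2, U=1, Y=1) weight 1/200
  (W=1, Z=2, X=0, V=2, U=1, Y=2) weight 1/200
  (W=1, Z=2, X=1, V=1, U=0, Y=0) weight 1/720
  (W=1, Z=2, X=1, V=1, U=0, Y=1) weight 1/720
  (W=2, Z=2, X=0, V=3, U=0, Y=0) weight 1/1200
  … 87 more
Group by V:
  weight(V=1) = 1/24
  weight(V=2) = 11/60
  weight(V=3) = 1/40
Total weight = 1/24 + 11/60 + 1/40 = 1/4
P(V=1 | obs) = 1/24 / 1/4 = 1/6
P(V=2 | obs) = 11/60 / 1/4 = 11/15
P(V=3 | obs) = 1/40 / 1/4 = 1/10

P(V = 3 | obs) = 1/10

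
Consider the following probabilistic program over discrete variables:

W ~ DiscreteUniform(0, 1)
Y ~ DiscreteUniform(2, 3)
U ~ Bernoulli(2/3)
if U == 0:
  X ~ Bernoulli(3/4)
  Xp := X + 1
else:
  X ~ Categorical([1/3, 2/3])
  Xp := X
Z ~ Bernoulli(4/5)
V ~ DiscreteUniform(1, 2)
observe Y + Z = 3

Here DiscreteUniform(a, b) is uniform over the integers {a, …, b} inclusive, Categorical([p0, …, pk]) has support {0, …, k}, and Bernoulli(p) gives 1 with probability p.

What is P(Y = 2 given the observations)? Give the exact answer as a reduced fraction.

P(Y = 2 | obs) = 4/5

Enumerate traces; 32 have nonzero weight after conditioning:
  (W=0, Y=2, U=0, X=0, Z=1, V=1) weight 1/120
  (W=0, Y=2, U=0, X=0, Z=1, V=2) weight 1/120
  (W=0, Y=2, U=0, X=1, Z=1, V=1) weight 1/40
  (W=0, Y=2, U=0, X=1, Z=1, V=2) weight 1/40
  (W=0, Y=2, U=1, X=0, Z=1, V=1) weight 1/45
  (W=0, Y=2, U=1, X=0, Z=1, V=2) weight 1/45
  (W=0, Y=2, U=1, X=1, Z=1, V=1) weight 2/45
  (W=0, Y=2, U=1, X=1, Z=1, V=2) weight 2/45
  (W=0, Y=3, U=0, X=0, Z=0, V=1) weight 1/480
  … 23 more
Group by Y:
  weight(Y=2) = 2/5
  weight(Y=3) = 1/10
Total weight = 2/5 + 1/10 = 1/2
P(Y=2 | obs) = 2/5 / 1/2 = 4/5
P(Y=3 | obs) = 1/10 / 1/2 = 1/5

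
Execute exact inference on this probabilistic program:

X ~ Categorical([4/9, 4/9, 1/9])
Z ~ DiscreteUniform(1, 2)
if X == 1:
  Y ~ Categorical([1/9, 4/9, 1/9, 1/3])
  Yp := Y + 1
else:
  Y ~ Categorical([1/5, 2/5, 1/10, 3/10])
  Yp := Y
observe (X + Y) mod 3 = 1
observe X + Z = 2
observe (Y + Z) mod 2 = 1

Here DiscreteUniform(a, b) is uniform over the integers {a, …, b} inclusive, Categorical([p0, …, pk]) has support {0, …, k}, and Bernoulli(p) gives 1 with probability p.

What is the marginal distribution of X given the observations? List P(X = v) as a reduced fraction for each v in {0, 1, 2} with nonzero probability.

P(X=0) = 18/23, P(X=1) = 5/23

Enumerate traces; 2 have nonzero weight after conditioning:
  (X=0, Z=2, Y=1) weight 4/45
  (X=1, Z=1, Y=0) weight 2/81
Group by X:
  weight(X=0) = 4/45
  weight(X=1) = 2/81
Total weight = 4/45 + 2/81 = 46/405
P(X=0 | obs) = 4/45 / 46/405 = 18/23
P(X=1 | obs) = 2/81 / 46/405 = 5/23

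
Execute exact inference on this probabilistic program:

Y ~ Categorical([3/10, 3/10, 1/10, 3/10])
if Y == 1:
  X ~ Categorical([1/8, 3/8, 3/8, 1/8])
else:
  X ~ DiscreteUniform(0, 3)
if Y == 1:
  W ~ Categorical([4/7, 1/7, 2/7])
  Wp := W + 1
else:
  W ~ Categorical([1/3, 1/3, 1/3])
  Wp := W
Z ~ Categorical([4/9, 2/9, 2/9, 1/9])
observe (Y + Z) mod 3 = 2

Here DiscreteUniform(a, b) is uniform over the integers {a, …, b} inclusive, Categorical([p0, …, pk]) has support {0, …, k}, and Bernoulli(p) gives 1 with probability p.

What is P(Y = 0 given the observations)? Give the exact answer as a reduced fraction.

P(Y = 0 | obs) = 6/23

Enumerate traces; 60 have nonzero weight after conditioning:
  (Y=0, X=0, W=0, Z=2) weight 1/180
  (Y=0, X=0, W=1, Z=2) weight 1/180
  (Y=0, X=0, W=2, Z=2) weight 1/180
  (Y=0, X=1, W=0, Z=2) weight 1/180
  (Y=0, X=1, W=1, Z=2) weight 1/180
  (Y=0, X=1, W=2, Z=2) weight 1/180
  (Y=0, X=2, W=0, Z=2) weight 1/180
  (Y=0, X=2, W=1, Z=2) weight 1/180
  (Y=1, X=0, W=0, Z=1) weight 1/210
  (Y=2, X=0, W=0, Z=0) weight 1/270
  … 50 more
Group by Y:
  weight(Y=0) = 1/15
  weight(Y=1) = 1/15
  weight(Y=2) = 1/18
  weight(Y=3) = 1/15
Total weight = 1/15 + 1/15 + 1/18 + 1/15 = 23/90
P(Y=0 | obs) = 1/15 / 23/90 = 6/23
P(Y=1 | obs) = 1/15 / 23/90 = 6/23
P(Y=2 | obs) = 1/18 / 23/90 = 5/23
P(Y=3 | obs) = 1/15 / 23/90 = 6/23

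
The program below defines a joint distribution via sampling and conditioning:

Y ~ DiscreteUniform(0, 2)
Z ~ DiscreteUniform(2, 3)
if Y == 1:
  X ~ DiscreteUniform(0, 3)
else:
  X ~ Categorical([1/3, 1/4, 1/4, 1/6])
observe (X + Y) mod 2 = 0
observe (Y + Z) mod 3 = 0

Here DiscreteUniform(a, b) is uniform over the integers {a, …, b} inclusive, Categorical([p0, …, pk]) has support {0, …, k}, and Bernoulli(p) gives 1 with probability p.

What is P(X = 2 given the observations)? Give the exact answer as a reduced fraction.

P(X = 2 | obs) = 3/13

Enumerate traces; 4 have nonzero weight after conditioning:
  (Y=0, Z=3, X=0) weight 1/18
  (Y=0, Z=3, X=2) weight 1/24
  (Y=1, Z=2, X=1) weight 1/24
  (Y=1, Z=2, X=3) weight 1/24
Group by X:
  weight(X=0) = 1/18
  weight(X=1) = 1/24
  weight(X=2) = 1/24
  weight(X=3) = 1/24
Total weight = 1/18 + 1/24 + 1/24 + 1/24 = 13/72
P(X=0 | obs) = 1/18 / 13/72 = 4/13
P(X=1 | obs) = 1/24 / 13/72 = 3/13
P(X=2 | obs) = 1/24 / 13/72 = 3/13
P(X=3 | obs) = 1/24 / 13/72 = 3/13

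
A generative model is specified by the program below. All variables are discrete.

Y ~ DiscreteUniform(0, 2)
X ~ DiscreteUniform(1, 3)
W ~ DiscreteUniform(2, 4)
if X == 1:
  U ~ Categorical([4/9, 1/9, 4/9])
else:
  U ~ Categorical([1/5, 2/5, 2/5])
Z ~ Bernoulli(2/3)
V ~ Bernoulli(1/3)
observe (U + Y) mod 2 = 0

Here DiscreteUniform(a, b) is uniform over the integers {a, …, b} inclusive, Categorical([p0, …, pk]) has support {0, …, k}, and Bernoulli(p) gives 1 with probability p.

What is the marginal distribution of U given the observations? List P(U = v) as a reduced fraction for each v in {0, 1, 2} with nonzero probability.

Enumerate traces; 180 have nonzero weight after conditioning:
  (Y=0, X=1, W=2, U=0, Z=0, V=0) weight 8/2187
  (Y=0, X=1, W=2, U=0, Z=0, V=1) weight 4/2187
  (Y=0, X=1, W=2, U=0, Z=1, V=0) weight 16/2187
  (Y=0, X=1, W=2, U=0, Z=1, V=1) weight 8/2187
  (Y=0, X=1, W=2, U=2, Z=0, V=0) weight 8/2187
  (Y=0, X=1, W=2, U=2, Z=0, V=1) weight 4/2187
  (Y=0, X=1, W=2, U=2, Z=1, V=0) weight 16/2187
  (Y=0, X=1, W=2, U=2, Z=1, V=1) weight 8/2187
  (Y=1, X=1, W=2, U=1, Z=0, V=0) weight 2/2187
  … 171 more
Group by U:
  weight(U=0) = 76/405
  weight(U=1) = 41/405
  weight(U=2) = 112/405
Total weight = 76/405 + 41/405 + 112/405 = 229/405
P(U=0 | obs) = 76/405 / 229/405 = 76/229
P(U=1 | obs) = 41/405 / 229/405 = 41/229
P(U=2 | obs) = 112/405 / 229/405 = 112/229

P(U=0) = 76/229, P(U=1) = 41/229, P(U=2) = 112/229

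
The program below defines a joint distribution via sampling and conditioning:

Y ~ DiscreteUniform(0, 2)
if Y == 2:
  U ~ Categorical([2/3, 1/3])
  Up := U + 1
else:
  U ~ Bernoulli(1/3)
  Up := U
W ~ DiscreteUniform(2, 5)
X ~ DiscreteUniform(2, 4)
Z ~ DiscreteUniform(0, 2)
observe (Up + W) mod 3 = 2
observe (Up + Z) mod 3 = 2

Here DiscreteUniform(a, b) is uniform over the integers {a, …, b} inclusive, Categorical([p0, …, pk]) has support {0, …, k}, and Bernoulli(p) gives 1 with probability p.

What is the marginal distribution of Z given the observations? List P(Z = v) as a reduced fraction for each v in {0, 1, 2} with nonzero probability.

Enumerate traces; 24 have nonzero weight after conditioning:
  (Y=0, U=0, W=2, X=2, Z=2) weight 1/162
  (Y=0, U=0, W=2, X=3, Z=2) weight 1/162
  (Y=0, U=0, W=2, X=4, Z=2) weight 1/162
  (Y=0, U=0, W=5, X=2, Z=2) weight 1/162
  (Y=0, U=0, W=5, X=3, Z=2) weight 1/162
  (Y=0, U=0, W=5, X=4, Z=2) weight 1/162
  (Y=0, U=1, W=4, X=2, Z=1) weight 1/324
  (Y=0, U=1, W=4, X=3, Z=1) weight 1/324
  (Y=2, U=1, W=3, X=2, Z=0) weight 1/324
  … 15 more
Group by Z:
  weight(Z=0) = 1/108
  weight(Z=1) = 1/27
  weight(Z=2) = 2/27
Total weight = 1/108 + 1/27 + 2/27 = 13/108
P(Z=0 | obs) = 1/108 / 13/108 = 1/13
P(Z=1 | obs) = 1/27 / 13/108 = 4/13
P(Z=2 | obs) = 2/27 / 13/108 = 8/13

P(Z=0) = 1/13, P(Z=1) = 4/13, P(Z=2) = 8/13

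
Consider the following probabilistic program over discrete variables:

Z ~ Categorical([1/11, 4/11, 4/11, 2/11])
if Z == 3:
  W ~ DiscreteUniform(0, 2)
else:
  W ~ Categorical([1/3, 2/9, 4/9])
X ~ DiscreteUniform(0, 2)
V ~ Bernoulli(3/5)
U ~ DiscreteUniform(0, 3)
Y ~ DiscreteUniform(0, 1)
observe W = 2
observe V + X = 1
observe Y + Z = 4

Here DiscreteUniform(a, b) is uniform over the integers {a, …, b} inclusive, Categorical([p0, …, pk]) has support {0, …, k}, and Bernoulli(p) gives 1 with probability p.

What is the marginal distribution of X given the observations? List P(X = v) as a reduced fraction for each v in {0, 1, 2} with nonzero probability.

Enumerate traces; 8 have nonzero weight after conditioning:
  (Z=3, W=2, X=0, V=1, U=0, Y=1) weight 1/660
  (Z=3, W=2, X=0, V=1, U=1, Y=1) weight 1/660
  (Z=3, W=2, X=0, V=1, U=2, Y=1) weight 1/660
  (Z=3, W=2, X=0, V=1, U=3, Y=1) weight 1/660
  (Z=3, W=2, X=1, V=0, U=0, Y=1) weight 1/990
  (Z=3, W=2, X=1, V=0, U=1, Y=1) weight 1/990
  (Z=3, W=2, X=1, V=0, U=2, Y=1) weight 1/990
  (Z=3, W=2, X=1, V=0, U=3, Y=1) weight 1/990
Group by X:
  weight(X=0) = 1/165
  weight(X=1) = 2/495
Total weight = 1/165 + 2/495 = 1/99
P(X=0 | obs) = 1/165 / 1/99 = 3/5
P(X=1 | obs) = 2/495 / 1/99 = 2/5

P(X=0) = 3/5, P(X=1) = 2/5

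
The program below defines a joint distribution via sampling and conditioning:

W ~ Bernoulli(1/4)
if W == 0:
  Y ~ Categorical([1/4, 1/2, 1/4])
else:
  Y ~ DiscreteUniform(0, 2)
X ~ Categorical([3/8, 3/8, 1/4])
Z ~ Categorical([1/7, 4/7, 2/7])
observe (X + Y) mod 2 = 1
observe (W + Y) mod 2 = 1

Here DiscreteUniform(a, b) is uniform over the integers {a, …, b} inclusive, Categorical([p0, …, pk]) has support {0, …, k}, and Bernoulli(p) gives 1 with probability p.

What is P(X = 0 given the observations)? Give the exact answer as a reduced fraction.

P(X = 0 | obs) = 9/19

Enumerate traces; 12 have nonzero weight after conditioning:
  (W=0, Y=1, X=0, Z=0) weight 9/448
  (W=0, Y=1, X=0, Z=1) weight 9/112
  (W=0, Y=1, X=0, Z=2) weight 9/224
  (W=0, Y=1, X=2, Z=0) weight 3/224
  (W=0, Y=1, X=2, Z=1) weight 3/56
  (W=0, Y=1, X=2, Z=2) weight 3/112
  (W=1, Y=0, X=1, Z=0) weight 1/224
  (W=1, Y=0, X=1, Z=1) weight 1/56
  … 4 more
Group by X:
  weight(X=0) = 9/64
  weight(X=1) = 1/16
  weight(X=2) = 3/32
Total weight = 9/64 + 1/16 + 3/32 = 19/64
P(X=0 | obs) = 9/64 / 19/64 = 9/19
P(X=1 | obs) = 1/16 / 19/64 = 4/19
P(X=2 | obs) = 3/32 / 19/64 = 6/19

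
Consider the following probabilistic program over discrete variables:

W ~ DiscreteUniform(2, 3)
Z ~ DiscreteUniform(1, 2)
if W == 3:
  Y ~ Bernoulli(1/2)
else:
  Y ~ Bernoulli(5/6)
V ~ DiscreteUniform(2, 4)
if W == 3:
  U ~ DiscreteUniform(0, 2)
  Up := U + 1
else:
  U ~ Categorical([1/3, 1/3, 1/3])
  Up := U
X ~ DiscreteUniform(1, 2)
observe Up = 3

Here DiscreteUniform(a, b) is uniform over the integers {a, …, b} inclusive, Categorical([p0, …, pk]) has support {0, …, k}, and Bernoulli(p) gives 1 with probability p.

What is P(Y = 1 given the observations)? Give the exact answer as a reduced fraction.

Enumerate traces; 24 have nonzero weight after conditioning:
  (W=3, Z=1, Y=0, V=2, U=2, X=1) weight 1/144
  (W=3, Z=1, Y=0, V=2, U=2, X=2) weight 1/144
  (W=3, Z=1, Y=0, V=3, U=2, X=1) weight 1/144
  (W=3, Z=1, Y=0, V=3, U=2, X=2) weight 1/144
  (W=3, Z=1, Y=0, V=4, U=2, X=1) weight 1/144
  (W=3, Z=1, Y=0, V=4, U=2, X=2) weight 1/144
  (W=3, Z=1, Y=1, V=2, U=2, X=1) weight 1/144
  (W=3, Z=1, Y=1, V=2, U=2, X=2) weight 1/144
  … 16 more
Group by Y:
  weight(Y=0) = 1/12
  weight(Y=1) = 1/12
Total weight = 1/12 + 1/12 = 1/6
P(Y=0 | obs) = 1/12 / 1/6 = 1/2
P(Y=1 | obs) = 1/12 / 1/6 = 1/2

P(Y = 1 | obs) = 1/2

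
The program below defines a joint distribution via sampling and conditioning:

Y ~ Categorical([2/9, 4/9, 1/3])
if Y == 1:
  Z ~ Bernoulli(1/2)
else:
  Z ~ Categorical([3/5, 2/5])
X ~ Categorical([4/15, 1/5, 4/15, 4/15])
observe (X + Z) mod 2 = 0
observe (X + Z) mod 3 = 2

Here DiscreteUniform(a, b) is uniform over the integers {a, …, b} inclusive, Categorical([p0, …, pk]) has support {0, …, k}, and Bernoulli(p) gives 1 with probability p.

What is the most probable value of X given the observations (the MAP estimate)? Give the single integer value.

argmax_v P(X = v | obs) = 2

Enumerate traces; 6 have nonzero weight after conditioning:
  (Y=0, Z=0, X=2) weight 8/225
  (Y=0, Z=1, X=1) weight 4/225
  (Y=1, Z=0, X=2) weight 8/135
  (Y=1, Z=1, X=1) weight 2/45
  (Y=2, Z=0, X=2) weight 4/75
  (Y=2, Z=1, X=1) weight 2/75
Group by X:
  weight(X=1) = 4/45
  weight(X=2) = 4/27
Total weight = 4/45 + 4/27 = 32/135
P(X=1 | obs) = 4/45 / 32/135 = 3/8
P(X=2 | obs) = 4/27 / 32/135 = 5/8
argmax = 2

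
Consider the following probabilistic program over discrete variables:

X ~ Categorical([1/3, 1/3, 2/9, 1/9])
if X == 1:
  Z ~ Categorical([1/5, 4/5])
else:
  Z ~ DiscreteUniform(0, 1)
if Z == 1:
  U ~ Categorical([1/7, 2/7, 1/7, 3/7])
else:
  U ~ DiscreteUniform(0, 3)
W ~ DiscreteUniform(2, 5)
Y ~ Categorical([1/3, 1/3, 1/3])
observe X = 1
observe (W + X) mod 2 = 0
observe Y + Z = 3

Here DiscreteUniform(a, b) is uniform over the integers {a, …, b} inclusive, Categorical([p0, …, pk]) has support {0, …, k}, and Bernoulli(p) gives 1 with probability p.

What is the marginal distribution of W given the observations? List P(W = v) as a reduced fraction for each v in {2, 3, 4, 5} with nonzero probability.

P(W=3) = 1/2, P(W=5) = 1/2

Enumerate traces; 8 have nonzero weight after conditioning:
  (X=1, Z=1, U=0, W=3, Y=2) weight 1/315
  (X=1, Z=1, U=0, W=5, Y=2) weight 1/315
  (X=1, Z=1, U=1, W=3, Y=2) weight 2/315
  (X=1, Z=1, U=1, W=5, Y=2) weight 2/315
  (X=1, Z=1, U=2, W=3, Y=2) weight 1/315
  (X=1, Z=1, U=2, W=5, Y=2) weight 1/315
  (X=1, Z=1, U=3, W=3, Y=2) weight 1/105
  (X=1, Z=1, U=3, W=5, Y=2) weight 1/105
Group by W:
  weight(W=3) = 1/45
  weight(W=5) = 1/45
Total weight = 1/45 + 1/45 = 2/45
P(W=3 | obs) = 1/45 / 2/45 = 1/2
P(W=5 | obs) = 1/45 / 2/45 = 1/2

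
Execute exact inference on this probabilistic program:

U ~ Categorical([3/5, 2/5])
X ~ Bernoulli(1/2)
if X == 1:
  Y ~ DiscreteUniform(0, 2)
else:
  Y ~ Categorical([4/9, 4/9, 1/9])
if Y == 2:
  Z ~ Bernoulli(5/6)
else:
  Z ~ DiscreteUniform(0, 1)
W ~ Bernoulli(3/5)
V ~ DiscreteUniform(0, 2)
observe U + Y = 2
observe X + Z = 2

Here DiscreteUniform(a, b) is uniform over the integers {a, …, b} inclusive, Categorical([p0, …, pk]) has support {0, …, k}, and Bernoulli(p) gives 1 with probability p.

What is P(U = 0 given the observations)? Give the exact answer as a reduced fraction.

P(U = 0 | obs) = 5/7

Enumerate traces; 12 have nonzero weight after conditioning:
  (U=0, X=1, Y=2, Z=1, W=0, V=0) weight 1/90
  (U=0, X=1, Y=2, Z=1, W=0, V=1) weight 1/90
  (U=0, X=1, Y=2, Z=1, W=0, V=2) weight 1/90
  (U=0, X=1, Y=2, Z=1, W=1, V=0) weight 1/60
  (U=0, X=1, Y=2, Z=1, W=1, V=1) weight 1/60
  (U=0, X=1, Y=2, Z=1, W=1, V=2) weight 1/60
  (U=1, X=1, Y=1, Z=1, W=0, V=0) weight 1/225
  (U=1, X=1, Y=1, Z=1, W=0, V=1) weight 1/225
  … 4 more
Group by U:
  weight(U=0) = 1/12
  weight(U=1) = 1/30
Total weight = 1/12 + 1/30 = 7/60
P(U=0 | obs) = 1/12 / 7/60 = 5/7
P(U=1 | obs) = 1/30 / 7/60 = 2/7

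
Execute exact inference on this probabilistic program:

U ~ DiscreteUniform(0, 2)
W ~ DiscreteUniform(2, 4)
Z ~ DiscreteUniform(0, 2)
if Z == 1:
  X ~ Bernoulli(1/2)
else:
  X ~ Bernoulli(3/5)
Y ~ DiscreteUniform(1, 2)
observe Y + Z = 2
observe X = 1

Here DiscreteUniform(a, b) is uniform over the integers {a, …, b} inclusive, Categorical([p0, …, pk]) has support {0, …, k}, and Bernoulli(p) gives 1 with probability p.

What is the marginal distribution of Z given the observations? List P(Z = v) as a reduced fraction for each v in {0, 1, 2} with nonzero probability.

Enumerate traces; 18 have nonzero weight after conditioning:
  (U=0, W=2, Z=0, X=1, Y=2) weight 1/90
  (U=0, W=2, Z=1, X=1, Y=1) weight 1/108
  (U=0, W=3, Z=0, X=1, Y=2) weight 1/90
  (U=0, W=3, Z=1, X=1, Y=1) weight 1/108
  (U=0, W=4, Z=0, X=1, Y=2) weight 1/90
  (U=0, W=4, Z=1, X=1, Y=1) weight 1/108
  (U=1, W=2, Z=0, X=1, Y=2) weight 1/90
  (U=1, W=2, Z=1, X=1, Y=1) weight 1/108
  … 10 more
Group by Z:
  weight(Z=0) = 1/10
  weight(Z=1) = 1/12
Total weight = 1/10 + 1/12 = 11/60
P(Z=0 | obs) = 1/10 / 11/60 = 6/11
P(Z=1 | obs) = 1/12 / 11/60 = 5/11

P(Z=0) = 6/11, P(Z=1) = 5/11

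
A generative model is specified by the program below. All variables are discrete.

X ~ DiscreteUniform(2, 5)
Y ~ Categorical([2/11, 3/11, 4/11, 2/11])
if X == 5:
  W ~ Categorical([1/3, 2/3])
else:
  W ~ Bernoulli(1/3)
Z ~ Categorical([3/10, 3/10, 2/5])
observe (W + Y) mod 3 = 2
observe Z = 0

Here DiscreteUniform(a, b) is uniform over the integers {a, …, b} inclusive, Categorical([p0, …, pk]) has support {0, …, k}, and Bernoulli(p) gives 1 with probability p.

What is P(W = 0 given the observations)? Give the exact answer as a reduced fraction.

Enumerate traces; 8 have nonzero weight after conditioning:
  (X=2, Y=1, W=1, Z=0) weight 3/440
  (X=2, Y=2, W=0, Z=0) weight 1/55
  (X=3, Y=1, W=1, Z=0) weight 3/440
  (X=3, Y=2, W=0, Z=0) weight 1/55
  (X=4, Y=1, W=1, Z=0) weight 3/440
  (X=4, Y=2, W=0, Z=0) weight 1/55
  (X=5, Y=1, W=1, Z=0) weight 3/220
  (X=5, Y=2, W=0, Z=0) weight 1/110
Group by W:
  weight(W=0) = 7/110
  weight(W=1) = 3/88
Total weight = 7/110 + 3/88 = 43/440
P(W=0 | obs) = 7/110 / 43/440 = 28/43
P(W=1 | obs) = 3/88 / 43/440 = 15/43

P(W = 0 | obs) = 28/43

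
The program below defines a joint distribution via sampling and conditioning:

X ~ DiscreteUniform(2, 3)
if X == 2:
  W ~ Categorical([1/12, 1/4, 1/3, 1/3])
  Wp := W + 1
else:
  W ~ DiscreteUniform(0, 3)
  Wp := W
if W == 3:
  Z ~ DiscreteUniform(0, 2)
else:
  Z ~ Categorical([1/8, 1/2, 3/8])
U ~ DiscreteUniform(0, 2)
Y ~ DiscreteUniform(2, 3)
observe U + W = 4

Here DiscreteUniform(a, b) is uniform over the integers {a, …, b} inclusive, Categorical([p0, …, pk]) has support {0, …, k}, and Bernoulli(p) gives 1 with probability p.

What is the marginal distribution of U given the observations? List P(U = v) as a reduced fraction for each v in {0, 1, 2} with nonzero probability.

Enumerate traces; 24 have nonzero weight after conditioning:
  (X=2, W=2, Z=0, U=2, Y=2) weight 1/288
  (X=2, W=2, Z=0, U=2, Y=3) weight 1/288
  (X=2, W=2, Z=1, U=2, Y=2) weight 1/72
  (X=2, W=2, Z=1, U=2, Y=3) weight 1/72
  (X=2, W=2, Z=2, U=2, Y=2) weight 1/96
  (X=2, W=2, Z=2, U=2, Y=3) weight 1/96
  (X=2, W=3, Z=0, U=1, Y=2) weight 1/108
  (X=2, W=3, Z=0, U=1, Y=3) weight 1/108
  … 16 more
Group by U:
  weight(U=1) = 7/72
  weight(U=2) = 7/72
Total weight = 7/72 + 7/72 = 7/36
P(U=1 | obs) = 7/72 / 7/36 = 1/2
P(U=2 | obs) = 7/72 / 7/36 = 1/2

P(U=1) = 1/2, P(U=2) = 1/2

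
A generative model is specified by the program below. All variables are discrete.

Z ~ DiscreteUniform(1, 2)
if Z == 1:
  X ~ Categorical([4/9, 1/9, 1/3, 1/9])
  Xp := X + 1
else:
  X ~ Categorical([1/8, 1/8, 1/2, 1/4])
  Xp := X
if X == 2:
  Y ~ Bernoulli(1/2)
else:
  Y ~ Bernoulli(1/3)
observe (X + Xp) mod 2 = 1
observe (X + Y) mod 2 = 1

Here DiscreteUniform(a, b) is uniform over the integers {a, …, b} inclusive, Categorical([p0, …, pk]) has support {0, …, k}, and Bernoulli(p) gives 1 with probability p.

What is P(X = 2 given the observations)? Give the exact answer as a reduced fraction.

Enumerate traces; 4 have nonzero weight after conditioning:
  (Z=1, X=0, Y=1) weight 2/27
  (Z=1, X=1, Y=0) weight 1/27
  (Z=1, X=2, Y=1) weight 1/12
  (Z=1, X=3, Y=0) weight 1/27
Group by X:
  weight(X=0) = 2/27
  weight(X=1) = 1/27
  weight(X=2) = 1/12
  weight(X=3) = 1/27
Total weight = 2/27 + 1/27 + 1/12 + 1/27 = 25/108
P(X=0 | obs) = 2/27 / 25/108 = 8/25
P(X=1 | obs) = 1/27 / 25/108 = 4/25
P(X=2 | obs) = 1/12 / 25/108 = 9/25
P(X=3 | obs) = 1/27 / 25/108 = 4/25

P(X = 2 | obs) = 9/25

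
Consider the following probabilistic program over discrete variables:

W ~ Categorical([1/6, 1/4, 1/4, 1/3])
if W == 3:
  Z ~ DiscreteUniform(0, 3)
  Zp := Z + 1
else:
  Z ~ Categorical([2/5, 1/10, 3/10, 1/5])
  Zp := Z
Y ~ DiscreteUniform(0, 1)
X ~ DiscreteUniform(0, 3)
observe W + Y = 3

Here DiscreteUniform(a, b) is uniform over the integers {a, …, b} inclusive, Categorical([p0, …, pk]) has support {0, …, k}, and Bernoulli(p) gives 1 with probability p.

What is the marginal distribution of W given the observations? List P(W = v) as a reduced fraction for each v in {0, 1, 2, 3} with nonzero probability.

P(W=2) = 3/7, P(W=3) = 4/7

Enumerate traces; 32 have nonzero weight after conditioning:
  (W=2, Z=0, Y=1, X=0) weight 1/80
  (W=2, Z=0, Y=1, X=1) weight 1/80
  (W=2, Z=0, Y=1, X=2) weight 1/80
  (W=2, Z=0, Y=1, X=3) weight 1/80
  (W=2, Z=1, Y=1, X=0) weight 1/320
  (W=2, Z=1, Y=1, X=1) weight 1/320
  (W=2, Z=1, Y=1, X=2) weight 1/320
  (W=2, Z=1, Y=1, X=3) weight 1/320
  (W=3, Z=0, Y=0, X=0) weight 1/96
  … 23 more
Group by W:
  weight(W=2) = 1/8
  weight(W=3) = 1/6
Total weight = 1/8 + 1/6 = 7/24
P(W=2 | obs) = 1/8 / 7/24 = 3/7
P(W=3 | obs) = 1/6 / 7/24 = 4/7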